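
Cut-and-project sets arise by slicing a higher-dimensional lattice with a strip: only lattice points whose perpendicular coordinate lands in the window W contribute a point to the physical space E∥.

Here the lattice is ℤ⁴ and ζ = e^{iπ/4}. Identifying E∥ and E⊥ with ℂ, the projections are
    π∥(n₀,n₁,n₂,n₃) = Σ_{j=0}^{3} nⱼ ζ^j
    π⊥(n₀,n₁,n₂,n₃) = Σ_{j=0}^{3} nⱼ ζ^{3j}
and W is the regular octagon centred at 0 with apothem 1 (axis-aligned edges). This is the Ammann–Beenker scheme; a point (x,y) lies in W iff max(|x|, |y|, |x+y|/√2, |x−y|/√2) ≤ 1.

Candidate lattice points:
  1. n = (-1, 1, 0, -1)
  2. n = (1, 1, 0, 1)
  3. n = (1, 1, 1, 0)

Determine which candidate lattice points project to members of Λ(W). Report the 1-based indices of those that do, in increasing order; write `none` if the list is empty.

3

With ζ = e^{iπ/4} the internal vectors are ζ^0,ζ^3,ζ^6,ζ^9.
#1 (-1, 1, 0, -1): internal (-2.414214, 0.000000); octagon support 2.414214 vs apothem 1 → ∉ W
#2 (1, 1, 0, 1): internal (1.000000, 1.414214); octagon support 1.707107 vs apothem 1 → ∉ W
#3 (1, 1, 1, 0): internal (0.292893, -0.292893); octagon support 0.414214 vs apothem 1 → ∈ W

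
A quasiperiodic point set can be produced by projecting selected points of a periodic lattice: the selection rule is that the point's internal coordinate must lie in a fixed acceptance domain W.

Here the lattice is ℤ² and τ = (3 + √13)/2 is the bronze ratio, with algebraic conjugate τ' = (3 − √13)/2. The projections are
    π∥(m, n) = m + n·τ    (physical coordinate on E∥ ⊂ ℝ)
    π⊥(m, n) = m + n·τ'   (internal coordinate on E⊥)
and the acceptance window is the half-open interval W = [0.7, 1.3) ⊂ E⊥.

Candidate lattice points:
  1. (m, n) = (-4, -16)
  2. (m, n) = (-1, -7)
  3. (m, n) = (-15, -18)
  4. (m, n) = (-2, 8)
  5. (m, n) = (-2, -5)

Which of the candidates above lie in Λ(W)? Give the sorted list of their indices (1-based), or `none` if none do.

1, 2

τ' = (3−√13)/2 ≈ -0.302776.
#1 (-4,-16): internal coord -4 + (-16)·τ' = +0.844410; +0.844410 ∈ [0.7, 1.3) → IN Λ
#2 (-1,-7): internal coord -1 + (-7)·τ' = +1.119429; +1.119429 ∈ [0.7, 1.3) → IN Λ
#3 (-15,-18): internal coord -15 + (-18)·τ' = -9.550039; -9.550039 ∉ [0.7, 1.3) → out
#4 (-2,8): internal coord -2 + (8)·τ' = -4.422205; -4.422205 ∉ [0.7, 1.3) → out
#5 (-2,-5): internal coord -2 + (-5)·τ' = -0.486122; -0.486122 ∉ [0.7, 1.3) → out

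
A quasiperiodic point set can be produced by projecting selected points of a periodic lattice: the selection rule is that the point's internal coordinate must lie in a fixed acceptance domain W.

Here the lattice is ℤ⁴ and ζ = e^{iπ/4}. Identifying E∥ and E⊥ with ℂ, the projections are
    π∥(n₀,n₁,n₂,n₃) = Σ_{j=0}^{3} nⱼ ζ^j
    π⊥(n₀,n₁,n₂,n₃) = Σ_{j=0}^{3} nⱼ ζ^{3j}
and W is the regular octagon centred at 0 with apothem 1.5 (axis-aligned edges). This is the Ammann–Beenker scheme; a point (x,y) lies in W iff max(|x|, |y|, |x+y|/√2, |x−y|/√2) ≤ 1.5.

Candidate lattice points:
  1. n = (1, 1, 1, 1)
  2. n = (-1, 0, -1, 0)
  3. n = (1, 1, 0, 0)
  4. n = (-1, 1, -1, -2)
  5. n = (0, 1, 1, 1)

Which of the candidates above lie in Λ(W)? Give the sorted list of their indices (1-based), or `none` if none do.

1, 2, 3, 5

π⊥(n) = n₀ + n₁ζ³ + n₂ζ⁶ + n₃ζ⁹ where ζ = e^{iπ/4}.
#1 (1, 1, 1, 1): internal (1.000000, 0.414214); octagon support 1.000000 vs apothem 1.5 → ∈ W
#2 (-1, 0, -1, 0): internal (-1.000000, 1.000000); octagon support 1.414214 vs apothem 1.5 → ∈ W
#3 (1, 1, 0, 0): internal (0.292893, 0.707107); octagon support 0.707107 vs apothem 1.5 → ∈ W
#4 (-1, 1, -1, -2): internal (-3.121320, 0.292893); octagon support 3.121320 vs apothem 1.5 → ∉ W
#5 (0, 1, 1, 1): internal (0.000000, 0.414214); octagon support 0.414214 vs apothem 1.5 → ∈ W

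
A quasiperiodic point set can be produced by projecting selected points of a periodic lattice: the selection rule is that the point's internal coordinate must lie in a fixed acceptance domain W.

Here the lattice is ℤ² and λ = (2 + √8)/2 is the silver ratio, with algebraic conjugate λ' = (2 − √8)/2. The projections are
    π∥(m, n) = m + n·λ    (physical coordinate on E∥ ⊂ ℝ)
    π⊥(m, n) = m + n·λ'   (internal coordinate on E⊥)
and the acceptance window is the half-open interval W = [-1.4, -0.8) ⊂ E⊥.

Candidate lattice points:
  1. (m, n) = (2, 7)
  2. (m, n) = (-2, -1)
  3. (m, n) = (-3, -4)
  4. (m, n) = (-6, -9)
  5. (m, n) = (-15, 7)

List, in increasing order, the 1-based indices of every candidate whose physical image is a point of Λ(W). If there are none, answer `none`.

λ' = (2−√8)/2 ≈ -0.41421.
[1] lift (2,7): star map gives -0.89949; window check -1.4 ≤ -0.89949 < -0.8 is true → IN Λ
[2] lift (-2,-1): star map gives -1.58579; window check -1.4 ≤ -1.58579 < -0.8 is false → out
[3] lift (-3,-4): star map gives -1.34315; window check -1.4 ≤ -1.34315 < -0.8 is true → IN Λ
[4] lift (-6,-9): star map gives -2.27208; window check -1.4 ≤ -2.27208 < -0.8 is false → out
[5] lift (-15,7): star map gives -17.89949; window check -1.4 ≤ -17.89949 < -0.8 is false → out

1, 3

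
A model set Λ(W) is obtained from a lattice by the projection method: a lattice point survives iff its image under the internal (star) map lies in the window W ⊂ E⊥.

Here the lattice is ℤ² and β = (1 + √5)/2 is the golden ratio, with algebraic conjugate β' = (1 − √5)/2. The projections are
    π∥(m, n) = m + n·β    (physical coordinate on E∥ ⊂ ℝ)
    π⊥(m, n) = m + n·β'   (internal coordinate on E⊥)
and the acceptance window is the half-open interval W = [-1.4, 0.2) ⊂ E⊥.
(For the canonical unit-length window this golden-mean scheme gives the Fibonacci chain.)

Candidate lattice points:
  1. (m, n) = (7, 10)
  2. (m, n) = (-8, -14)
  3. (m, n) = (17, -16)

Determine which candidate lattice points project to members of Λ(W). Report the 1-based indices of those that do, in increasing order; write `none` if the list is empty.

β' = (1−√5)/2 ≈ -0.618034.
[1] lift (7,10): star map gives 0.819660; window check -1.4 ≤ 0.819660 < 0.2 is false → out
[2] lift (-8,-14): star map gives 0.652476; window check -1.4 ≤ 0.652476 < 0.2 is false → out
[3] lift (17,-16): star map gives 26.888544; window check -1.4 ≤ 26.888544 < 0.2 is false → out

none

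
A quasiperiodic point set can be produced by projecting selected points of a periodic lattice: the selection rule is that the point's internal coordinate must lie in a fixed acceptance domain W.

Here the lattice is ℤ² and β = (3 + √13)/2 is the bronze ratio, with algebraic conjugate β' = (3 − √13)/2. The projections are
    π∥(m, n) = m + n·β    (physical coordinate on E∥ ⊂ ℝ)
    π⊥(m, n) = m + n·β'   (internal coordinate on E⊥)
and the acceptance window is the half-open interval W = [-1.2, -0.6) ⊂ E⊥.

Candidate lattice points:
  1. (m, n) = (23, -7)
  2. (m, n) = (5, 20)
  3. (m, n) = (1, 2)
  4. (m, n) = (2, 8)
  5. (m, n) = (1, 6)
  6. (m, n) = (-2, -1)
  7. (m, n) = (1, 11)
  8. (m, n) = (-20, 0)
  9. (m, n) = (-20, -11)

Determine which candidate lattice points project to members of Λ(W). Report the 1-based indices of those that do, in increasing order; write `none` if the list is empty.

Compute β' = (3−√13)/2 = -0.3028, so π⊥(m,n) = m -0.3028·n.
candidate 1: (m,n)=(23,-7) → π∥ = 23-7·β ≈ -0.1194, π⊥ = 23-7·β' ≈ 25.1194 ∉ [-1.2, -0.6) ⇒ out
candidate 2: (m,n)=(5,20) → π∥ = 5+20·β ≈ 71.0555, π⊥ = 5+20·β' ≈ -1.0555 ∈ [-1.2, -0.6) ⇒ IN Λ
candidate 3: (m,n)=(1,2) → π∥ = 1+2·β ≈ 7.6056, π⊥ = 1+2·β' ≈ 0.3944 ∉ [-1.2, -0.6) ⇒ out
candidate 4: (m,n)=(2,8) → π∥ = 2+8·β ≈ 28.4222, π⊥ = 2+8·β' ≈ -0.4222 ∉ [-1.2, -0.6) ⇒ out
candidate 5: (m,n)=(1,6) → π∥ = 1+6·β ≈ 20.8167, π⊥ = 1+6·β' ≈ -0.8167 ∈ [-1.2, -0.6) ⇒ IN Λ
candidate 6: (m,n)=(-2,-1) → π∥ = -2-1·β ≈ -5.3028, π⊥ = -2-1·β' ≈ -1.6972 ∉ [-1.2, -0.6) ⇒ out
candidate 7: (m,n)=(1,11) → π∥ = 1+11·β ≈ 37.3305, π⊥ = 1+11·β' ≈ -2.3305 ∉ [-1.2, -0.6) ⇒ out
candidate 8: (m,n)=(-20,0) → π∥ = -20+0·β ≈ -20.0000, π⊥ = -20+0·β' ≈ -20.0000 ∉ [-1.2, -0.6) ⇒ out
candidate 9: (m,n)=(-20,-11) → π∥ = -20-11·β ≈ -56.3305, π⊥ = -20-11·β' ≈ -16.6695 ∉ [-1.2, -0.6) ⇒ out

2, 5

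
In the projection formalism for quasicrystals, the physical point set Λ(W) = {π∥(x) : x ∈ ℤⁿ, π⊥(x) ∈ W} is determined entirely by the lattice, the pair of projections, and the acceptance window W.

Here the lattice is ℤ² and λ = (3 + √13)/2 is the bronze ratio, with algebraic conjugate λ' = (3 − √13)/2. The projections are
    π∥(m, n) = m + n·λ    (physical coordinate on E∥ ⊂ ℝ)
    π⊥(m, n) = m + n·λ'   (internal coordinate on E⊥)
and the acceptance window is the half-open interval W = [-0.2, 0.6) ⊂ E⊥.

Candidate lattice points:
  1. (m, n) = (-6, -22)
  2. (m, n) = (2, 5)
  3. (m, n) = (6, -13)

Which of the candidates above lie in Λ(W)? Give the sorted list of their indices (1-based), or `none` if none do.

λ' = (3−√13)/2 ≈ -0.3028.
[1] lift (-6,-22): star map gives 0.6611; window check -0.2 ≤ 0.6611 < 0.6 is false → out
[2] lift (2,5): star map gives 0.4861; window check -0.2 ≤ 0.4861 < 0.6 is true → IN Λ
[3] lift (6,-13): star map gives 9.9361; window check -0.2 ≤ 9.9361 < 0.6 is false → out

2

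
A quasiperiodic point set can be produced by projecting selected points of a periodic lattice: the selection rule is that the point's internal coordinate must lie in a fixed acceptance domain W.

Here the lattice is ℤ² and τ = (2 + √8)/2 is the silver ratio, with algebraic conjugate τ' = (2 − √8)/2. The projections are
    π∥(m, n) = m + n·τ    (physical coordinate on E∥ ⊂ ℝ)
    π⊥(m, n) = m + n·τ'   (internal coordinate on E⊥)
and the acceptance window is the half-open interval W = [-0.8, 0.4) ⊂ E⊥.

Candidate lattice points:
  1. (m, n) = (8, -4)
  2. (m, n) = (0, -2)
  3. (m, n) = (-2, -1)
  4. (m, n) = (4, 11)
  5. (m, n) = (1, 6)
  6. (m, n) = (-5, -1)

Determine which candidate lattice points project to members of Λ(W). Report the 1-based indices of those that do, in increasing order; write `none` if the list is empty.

4

Numerically τ ≈ 2.414214 and τ' = −1/τ ≈ -0.414214.
candidate 1: (m,n)=(8,-4) → π∥ = 8-4·τ ≈ -1.656854, π⊥ = 8-4·τ' ≈ 9.656854 ∉ [-0.8, 0.4) ⇒ out
candidate 2: (m,n)=(0,-2) → π∥ = 0-2·τ ≈ -4.828427, π⊥ = 0-2·τ' ≈ 0.828427 ∉ [-0.8, 0.4) ⇒ out
candidate 3: (m,n)=(-2,-1) → π∥ = -2-1·τ ≈ -4.414214, π⊥ = -2-1·τ' ≈ -1.585786 ∉ [-0.8, 0.4) ⇒ out
candidate 4: (m,n)=(4,11) → π∥ = 4+11·τ ≈ 30.556349, π⊥ = 4+11·τ' ≈ -0.556349 ∈ [-0.8, 0.4) ⇒ IN Λ
candidate 5: (m,n)=(1,6) → π∥ = 1+6·τ ≈ 15.485281, π⊥ = 1+6·τ' ≈ -1.485281 ∉ [-0.8, 0.4) ⇒ out
candidate 6: (m,n)=(-5,-1) → π∥ = -5-1·τ ≈ -7.414214, π⊥ = -5-1·τ' ≈ -4.585786 ∉ [-0.8, 0.4) ⇒ out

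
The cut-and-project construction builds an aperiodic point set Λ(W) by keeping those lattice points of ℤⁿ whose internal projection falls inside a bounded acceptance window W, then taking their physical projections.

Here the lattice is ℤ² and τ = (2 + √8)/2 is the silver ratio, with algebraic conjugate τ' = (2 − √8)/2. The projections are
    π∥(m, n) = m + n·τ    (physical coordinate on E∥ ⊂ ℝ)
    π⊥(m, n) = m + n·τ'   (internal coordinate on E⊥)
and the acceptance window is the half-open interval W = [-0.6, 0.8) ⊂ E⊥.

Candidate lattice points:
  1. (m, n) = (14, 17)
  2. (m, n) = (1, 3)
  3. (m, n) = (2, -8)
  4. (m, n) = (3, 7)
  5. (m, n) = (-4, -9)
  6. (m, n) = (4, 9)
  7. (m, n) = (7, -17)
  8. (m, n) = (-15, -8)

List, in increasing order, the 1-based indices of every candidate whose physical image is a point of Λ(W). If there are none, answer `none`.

τ' = (2−√8)/2 ≈ -0.414214.
#1 (14,17): internal coord 14 + (17)·τ' = +6.958369; +6.958369 ∉ [-0.6, 0.8) → out
#2 (1,3): internal coord 1 + (3)·τ' = -0.242641; -0.242641 ∈ [-0.6, 0.8) → IN Λ
#3 (2,-8): internal coord 2 + (-8)·τ' = +5.313708; +5.313708 ∉ [-0.6, 0.8) → out
#4 (3,7): internal coord 3 + (7)·τ' = +0.100505; +0.100505 ∈ [-0.6, 0.8) → IN Λ
#5 (-4,-9): internal coord -4 + (-9)·τ' = -0.272078; -0.272078 ∈ [-0.6, 0.8) → IN Λ
#6 (4,9): internal coord 4 + (9)·τ' = +0.272078; +0.272078 ∈ [-0.6, 0.8) → IN Λ
#7 (7,-17): internal coord 7 + (-17)·τ' = +14.041631; +14.041631 ∉ [-0.6, 0.8) → out
#8 (-15,-8): internal coord -15 + (-8)·τ' = -11.686292; -11.686292 ∉ [-0.6, 0.8) → out

2, 4, 5, 6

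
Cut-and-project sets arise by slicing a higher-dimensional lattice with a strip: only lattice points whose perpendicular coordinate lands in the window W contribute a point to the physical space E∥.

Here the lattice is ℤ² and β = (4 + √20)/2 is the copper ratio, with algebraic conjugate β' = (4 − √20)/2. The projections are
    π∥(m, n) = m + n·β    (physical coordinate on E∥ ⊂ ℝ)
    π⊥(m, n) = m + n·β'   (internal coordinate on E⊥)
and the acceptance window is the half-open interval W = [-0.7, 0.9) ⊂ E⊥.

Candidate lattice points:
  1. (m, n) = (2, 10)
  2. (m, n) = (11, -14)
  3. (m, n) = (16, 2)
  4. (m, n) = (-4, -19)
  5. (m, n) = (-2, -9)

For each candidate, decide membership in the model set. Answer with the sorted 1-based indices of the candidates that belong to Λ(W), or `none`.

1, 4, 5

Compute β' = (4−√20)/2 = -0.23607, so π⊥(m,n) = m -0.23607·n.
candidate 1: (m,n)=(2,10) → π∥ = 2+10·β ≈ 44.36068, π⊥ = 2+10·β' ≈ -0.36068 ∈ [-0.7, 0.9) ⇒ IN Λ
candidate 2: (m,n)=(11,-14) → π∥ = 11-14·β ≈ -48.30495, π⊥ = 11-14·β' ≈ 14.30495 ∉ [-0.7, 0.9) ⇒ out
candidate 3: (m,n)=(16,2) → π∥ = 16+2·β ≈ 24.47214, π⊥ = 16+2·β' ≈ 15.52786 ∉ [-0.7, 0.9) ⇒ out
candidate 4: (m,n)=(-4,-19) → π∥ = -4-19·β ≈ -84.48529, π⊥ = -4-19·β' ≈ 0.48529 ∈ [-0.7, 0.9) ⇒ IN Λ
candidate 5: (m,n)=(-2,-9) → π∥ = -2-9·β ≈ -40.12461, π⊥ = -2-9·β' ≈ 0.12461 ∈ [-0.7, 0.9) ⇒ IN Λ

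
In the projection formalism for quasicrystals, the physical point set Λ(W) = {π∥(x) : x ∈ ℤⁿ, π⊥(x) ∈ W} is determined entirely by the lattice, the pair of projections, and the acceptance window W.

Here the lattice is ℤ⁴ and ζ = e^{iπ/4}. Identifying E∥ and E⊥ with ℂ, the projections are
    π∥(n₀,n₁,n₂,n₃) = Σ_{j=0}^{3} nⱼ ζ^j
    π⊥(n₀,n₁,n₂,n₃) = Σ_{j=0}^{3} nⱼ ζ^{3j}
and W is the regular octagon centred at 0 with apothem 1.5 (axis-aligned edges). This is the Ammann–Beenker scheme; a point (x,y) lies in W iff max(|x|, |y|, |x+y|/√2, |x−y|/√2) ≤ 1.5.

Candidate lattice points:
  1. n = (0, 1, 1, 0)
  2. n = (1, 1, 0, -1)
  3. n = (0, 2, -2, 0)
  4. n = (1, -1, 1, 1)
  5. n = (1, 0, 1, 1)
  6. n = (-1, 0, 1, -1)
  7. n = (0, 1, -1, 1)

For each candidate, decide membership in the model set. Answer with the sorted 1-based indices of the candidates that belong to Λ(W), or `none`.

π⊥(n) = n₀ + n₁ζ³ + n₂ζ⁶ + n₃ζ⁹ where ζ = e^{iπ/4}.
candidate 1: n = (0, 1, 1, 0) → π⊥ ≈ (-0.707107, -0.292893); max(|x|,|y|,|x±y|/√2) = 0.707107 ≤ 1.5 ⇒ ∈ W
candidate 2: n = (1, 1, 0, -1) → π⊥ ≈ (-0.414214, +0.000000); max(|x|,|y|,|x±y|/√2) = 0.414214 ≤ 1.5 ⇒ ∈ W
candidate 3: n = (0, 2, -2, 0) → π⊥ ≈ (-1.414214, +3.414214); max(|x|,|y|,|x±y|/√2) = 3.414214 > 1.5 ⇒ ∉ W
candidate 4: n = (1, -1, 1, 1) → π⊥ ≈ (+2.414214, -1.000000); max(|x|,|y|,|x±y|/√2) = 2.414214 > 1.5 ⇒ ∉ W
candidate 5: n = (1, 0, 1, 1) → π⊥ ≈ (+1.707107, -0.292893); max(|x|,|y|,|x±y|/√2) = 1.707107 > 1.5 ⇒ ∉ W
candidate 6: n = (-1, 0, 1, -1) → π⊥ ≈ (-1.707107, -1.707107); max(|x|,|y|,|x±y|/√2) = 2.414214 > 1.5 ⇒ ∉ W
candidate 7: n = (0, 1, -1, 1) → π⊥ ≈ (+0.000000, +2.414214); max(|x|,|y|,|x±y|/√2) = 2.414214 > 1.5 ⇒ ∉ W

1, 2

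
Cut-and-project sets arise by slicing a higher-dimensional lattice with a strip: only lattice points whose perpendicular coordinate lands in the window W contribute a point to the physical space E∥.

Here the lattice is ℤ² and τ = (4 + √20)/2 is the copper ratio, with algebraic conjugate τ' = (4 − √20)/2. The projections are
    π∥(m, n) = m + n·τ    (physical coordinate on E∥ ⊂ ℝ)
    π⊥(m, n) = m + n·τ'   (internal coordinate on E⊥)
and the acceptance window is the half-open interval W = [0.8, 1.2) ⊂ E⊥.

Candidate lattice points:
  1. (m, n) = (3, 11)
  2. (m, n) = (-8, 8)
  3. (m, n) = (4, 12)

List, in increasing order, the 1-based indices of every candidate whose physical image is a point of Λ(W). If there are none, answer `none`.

τ' = (4−√20)/2 ≈ -0.236068.
#1 (3,11): internal coord 3 + (11)·τ' = +0.403252; +0.403252 ∉ [0.8, 1.2) → out
#2 (-8,8): internal coord -8 + (8)·τ' = -9.888544; -9.888544 ∉ [0.8, 1.2) → out
#3 (4,12): internal coord 4 + (12)·τ' = +1.167184; +1.167184 ∈ [0.8, 1.2) → IN Λ

3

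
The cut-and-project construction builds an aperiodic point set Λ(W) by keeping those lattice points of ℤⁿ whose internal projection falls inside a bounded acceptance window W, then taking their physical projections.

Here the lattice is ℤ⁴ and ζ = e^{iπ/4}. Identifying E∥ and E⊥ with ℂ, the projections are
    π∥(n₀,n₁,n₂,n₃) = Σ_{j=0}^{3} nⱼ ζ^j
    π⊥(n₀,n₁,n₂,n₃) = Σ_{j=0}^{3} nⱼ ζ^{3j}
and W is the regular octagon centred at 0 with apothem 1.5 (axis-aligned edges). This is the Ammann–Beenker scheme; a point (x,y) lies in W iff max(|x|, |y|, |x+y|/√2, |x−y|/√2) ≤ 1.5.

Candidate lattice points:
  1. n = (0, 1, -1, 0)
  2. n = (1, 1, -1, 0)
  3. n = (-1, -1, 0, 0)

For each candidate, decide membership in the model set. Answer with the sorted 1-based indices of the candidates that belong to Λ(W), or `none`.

3

π⊥(n) = n₀ + n₁ζ³ + n₂ζ⁶ + n₃ζ⁹ where ζ = e^{iπ/4}.
candidate 1: n = (0, 1, -1, 0) → π⊥ ≈ (-0.70711, +1.70711); max(|x|,|y|,|x±y|/√2) = 1.70711 > 1.5 ⇒ ∉ W
candidate 2: n = (1, 1, -1, 0) → π⊥ ≈ (+0.29289, +1.70711); max(|x|,|y|,|x±y|/√2) = 1.70711 > 1.5 ⇒ ∉ W
candidate 3: n = (-1, -1, 0, 0) → π⊥ ≈ (-0.29289, -0.70711); max(|x|,|y|,|x±y|/√2) = 0.70711 ≤ 1.5 ⇒ ∈ W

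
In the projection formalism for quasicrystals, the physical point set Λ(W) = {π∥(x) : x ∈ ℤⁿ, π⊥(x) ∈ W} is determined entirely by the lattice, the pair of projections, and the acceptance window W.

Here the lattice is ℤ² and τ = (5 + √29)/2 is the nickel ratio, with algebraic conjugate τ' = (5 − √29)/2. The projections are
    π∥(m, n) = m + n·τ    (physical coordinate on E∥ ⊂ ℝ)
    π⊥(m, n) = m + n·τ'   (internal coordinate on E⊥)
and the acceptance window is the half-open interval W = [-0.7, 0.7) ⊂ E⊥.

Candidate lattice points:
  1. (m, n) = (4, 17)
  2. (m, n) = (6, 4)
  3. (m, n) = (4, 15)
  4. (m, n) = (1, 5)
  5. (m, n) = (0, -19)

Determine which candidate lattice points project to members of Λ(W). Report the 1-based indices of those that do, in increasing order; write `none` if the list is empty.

Numerically τ ≈ 5.192582 and τ' = −1/τ ≈ -0.192582.
[1] lift (4,17): star map gives 0.726099; window check -0.7 ≤ 0.726099 < 0.7 is false → out
[2] lift (6,4): star map gives 5.229670; window check -0.7 ≤ 5.229670 < 0.7 is false → out
[3] lift (4,15): star map gives 1.111264; window check -0.7 ≤ 1.111264 < 0.7 is false → out
[4] lift (1,5): star map gives 0.037088; window check -0.7 ≤ 0.037088 < 0.7 is true → IN Λ
[5] lift (0,-19): star map gives 3.659066; window check -0.7 ≤ 3.659066 < 0.7 is false → out

4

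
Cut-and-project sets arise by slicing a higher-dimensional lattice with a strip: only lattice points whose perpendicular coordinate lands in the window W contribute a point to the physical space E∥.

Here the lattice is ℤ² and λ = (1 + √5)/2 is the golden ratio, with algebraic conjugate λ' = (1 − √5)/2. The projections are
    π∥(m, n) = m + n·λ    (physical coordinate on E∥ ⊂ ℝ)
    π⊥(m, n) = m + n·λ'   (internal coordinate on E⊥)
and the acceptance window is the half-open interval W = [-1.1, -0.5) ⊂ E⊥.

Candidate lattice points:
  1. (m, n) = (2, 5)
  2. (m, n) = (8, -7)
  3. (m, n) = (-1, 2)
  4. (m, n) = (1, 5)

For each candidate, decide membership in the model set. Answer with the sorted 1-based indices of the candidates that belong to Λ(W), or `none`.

1

Numerically λ ≈ 1.61803 and λ' = −1/λ ≈ -0.61803.
#1 (2,5): internal coord 2 + (5)·λ' = -1.09017; -1.09017 ∈ [-1.1, -0.5) → IN Λ
#2 (8,-7): internal coord 8 + (-7)·λ' = +12.32624; +12.32624 ∉ [-1.1, -0.5) → out
#3 (-1,2): internal coord -1 + (2)·λ' = -2.23607; -2.23607 ∉ [-1.1, -0.5) → out
#4 (1,5): internal coord 1 + (5)·λ' = -2.09017; -2.09017 ∉ [-1.1, -0.5) → out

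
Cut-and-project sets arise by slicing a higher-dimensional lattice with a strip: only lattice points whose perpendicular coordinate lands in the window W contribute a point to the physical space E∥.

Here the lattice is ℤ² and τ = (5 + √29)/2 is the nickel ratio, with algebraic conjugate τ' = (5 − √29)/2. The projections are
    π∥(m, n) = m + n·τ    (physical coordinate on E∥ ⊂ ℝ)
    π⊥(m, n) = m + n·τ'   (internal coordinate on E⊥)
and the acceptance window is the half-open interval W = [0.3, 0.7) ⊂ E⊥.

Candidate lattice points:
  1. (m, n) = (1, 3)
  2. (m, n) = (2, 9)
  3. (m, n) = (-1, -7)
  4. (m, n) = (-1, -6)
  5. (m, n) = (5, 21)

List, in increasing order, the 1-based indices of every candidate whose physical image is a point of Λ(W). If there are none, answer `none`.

τ' = (5−√29)/2 ≈ -0.19258.
#1 (1,3): internal coord 1 + (3)·τ' = +0.42225; +0.42225 ∈ [0.3, 0.7) → IN Λ
#2 (2,9): internal coord 2 + (9)·τ' = +0.26676; +0.26676 ∉ [0.3, 0.7) → out
#3 (-1,-7): internal coord -1 + (-7)·τ' = +0.34808; +0.34808 ∈ [0.3, 0.7) → IN Λ
#4 (-1,-6): internal coord -1 + (-6)·τ' = +0.15549; +0.15549 ∉ [0.3, 0.7) → out
#5 (5,21): internal coord 5 + (21)·τ' = +0.95577; +0.95577 ∉ [0.3, 0.7) → out

1, 3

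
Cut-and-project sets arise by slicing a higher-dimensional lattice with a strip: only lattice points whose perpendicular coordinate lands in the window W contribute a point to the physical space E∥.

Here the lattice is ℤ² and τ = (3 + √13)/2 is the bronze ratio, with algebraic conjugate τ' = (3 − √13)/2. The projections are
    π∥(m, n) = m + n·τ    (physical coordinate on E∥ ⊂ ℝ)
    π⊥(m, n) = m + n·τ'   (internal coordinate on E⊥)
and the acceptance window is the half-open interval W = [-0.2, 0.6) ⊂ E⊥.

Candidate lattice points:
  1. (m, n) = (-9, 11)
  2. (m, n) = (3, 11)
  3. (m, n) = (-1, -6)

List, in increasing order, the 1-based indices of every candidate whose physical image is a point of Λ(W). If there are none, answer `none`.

none

τ' = (3−√13)/2 ≈ -0.302776.
candidate 1: (m,n)=(-9,11) → π∥ = -9+11·τ ≈ 27.330532, π⊥ = -9+11·τ' ≈ -12.330532 ∉ [-0.2, 0.6) ⇒ out
candidate 2: (m,n)=(3,11) → π∥ = 3+11·τ ≈ 39.330532, π⊥ = 3+11·τ' ≈ -0.330532 ∉ [-0.2, 0.6) ⇒ out
candidate 3: (m,n)=(-1,-6) → π∥ = -1-6·τ ≈ -20.816654, π⊥ = -1-6·τ' ≈ 0.816654 ∉ [-0.2, 0.6) ⇒ out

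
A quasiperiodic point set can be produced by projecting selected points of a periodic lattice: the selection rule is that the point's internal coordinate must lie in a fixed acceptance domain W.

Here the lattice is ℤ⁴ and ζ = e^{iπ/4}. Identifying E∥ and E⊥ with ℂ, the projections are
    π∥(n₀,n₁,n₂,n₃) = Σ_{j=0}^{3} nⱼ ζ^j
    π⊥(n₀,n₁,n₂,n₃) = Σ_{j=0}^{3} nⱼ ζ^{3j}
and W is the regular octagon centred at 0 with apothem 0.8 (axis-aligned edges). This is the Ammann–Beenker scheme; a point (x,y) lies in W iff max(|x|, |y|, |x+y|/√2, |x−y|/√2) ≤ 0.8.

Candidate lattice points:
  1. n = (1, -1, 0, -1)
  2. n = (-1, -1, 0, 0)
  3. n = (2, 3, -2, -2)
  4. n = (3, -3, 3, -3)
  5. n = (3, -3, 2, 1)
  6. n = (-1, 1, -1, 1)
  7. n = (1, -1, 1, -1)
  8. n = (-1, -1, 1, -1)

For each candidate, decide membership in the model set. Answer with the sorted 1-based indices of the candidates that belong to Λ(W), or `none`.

π⊥(n) = n₀ + n₁ζ³ + n₂ζ⁶ + n₃ζ⁹ where ζ = e^{iπ/4}.
#1 (1, -1, 0, -1): internal (1.00000, -1.41421); octagon support 1.70711 vs apothem 0.8 → ∉ W
#2 (-1, -1, 0, 0): internal (-0.29289, -0.70711); octagon support 0.70711 vs apothem 0.8 → ∈ W
#3 (2, 3, -2, -2): internal (-1.53553, 2.70711); octagon support 3.00000 vs apothem 0.8 → ∉ W
#4 (3, -3, 3, -3): internal (3.00000, -7.24264); octagon support 7.24264 vs apothem 0.8 → ∉ W
#5 (3, -3, 2, 1): internal (5.82843, -3.41421); octagon support 6.53553 vs apothem 0.8 → ∉ W
#6 (-1, 1, -1, 1): internal (-1.00000, 2.41421); octagon support 2.41421 vs apothem 0.8 → ∉ W
#7 (1, -1, 1, -1): internal (1.00000, -2.41421); octagon support 2.41421 vs apothem 0.8 → ∉ W
#8 (-1, -1, 1, -1): internal (-1.00000, -2.41421); octagon support 2.41421 vs apothem 0.8 → ∉ W

2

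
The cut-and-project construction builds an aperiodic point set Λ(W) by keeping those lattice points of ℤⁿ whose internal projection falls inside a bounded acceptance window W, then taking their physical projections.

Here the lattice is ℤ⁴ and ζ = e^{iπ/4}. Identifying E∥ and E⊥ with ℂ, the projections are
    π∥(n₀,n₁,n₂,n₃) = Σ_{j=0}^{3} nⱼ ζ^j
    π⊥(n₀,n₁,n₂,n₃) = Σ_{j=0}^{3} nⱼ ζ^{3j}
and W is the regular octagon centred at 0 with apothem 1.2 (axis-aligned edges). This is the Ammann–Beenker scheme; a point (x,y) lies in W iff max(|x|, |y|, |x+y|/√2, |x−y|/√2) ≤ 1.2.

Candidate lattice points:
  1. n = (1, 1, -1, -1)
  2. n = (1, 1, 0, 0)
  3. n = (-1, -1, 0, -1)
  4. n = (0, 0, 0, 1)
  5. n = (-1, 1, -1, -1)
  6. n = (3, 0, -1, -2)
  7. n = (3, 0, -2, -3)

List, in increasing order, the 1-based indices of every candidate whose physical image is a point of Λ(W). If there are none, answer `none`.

π⊥(n) = n₀ + n₁ζ³ + n₂ζ⁶ + n₃ζ⁹ where ζ = e^{iπ/4}.
candidate 1: n = (1, 1, -1, -1) → π⊥ ≈ (-0.414214, +1.000000); max(|x|,|y|,|x±y|/√2) = 1.000000 ≤ 1.2 ⇒ ∈ W
candidate 2: n = (1, 1, 0, 0) → π⊥ ≈ (+0.292893, +0.707107); max(|x|,|y|,|x±y|/√2) = 0.707107 ≤ 1.2 ⇒ ∈ W
candidate 3: n = (-1, -1, 0, -1) → π⊥ ≈ (-1.000000, -1.414214); max(|x|,|y|,|x±y|/√2) = 1.707107 > 1.2 ⇒ ∉ W
candidate 4: n = (0, 0, 0, 1) → π⊥ ≈ (+0.707107, +0.707107); max(|x|,|y|,|x±y|/√2) = 1.000000 ≤ 1.2 ⇒ ∈ W
candidate 5: n = (-1, 1, -1, -1) → π⊥ ≈ (-2.414214, +1.000000); max(|x|,|y|,|x±y|/√2) = 2.414214 > 1.2 ⇒ ∉ W
candidate 6: n = (3, 0, -1, -2) → π⊥ ≈ (+1.585786, -0.414214); max(|x|,|y|,|x±y|/√2) = 1.585786 > 1.2 ⇒ ∉ W
candidate 7: n = (3, 0, -2, -3) → π⊥ ≈ (+0.878680, -0.121320); max(|x|,|y|,|x±y|/√2) = 0.878680 ≤ 1.2 ⇒ ∈ W

1, 2, 4, 7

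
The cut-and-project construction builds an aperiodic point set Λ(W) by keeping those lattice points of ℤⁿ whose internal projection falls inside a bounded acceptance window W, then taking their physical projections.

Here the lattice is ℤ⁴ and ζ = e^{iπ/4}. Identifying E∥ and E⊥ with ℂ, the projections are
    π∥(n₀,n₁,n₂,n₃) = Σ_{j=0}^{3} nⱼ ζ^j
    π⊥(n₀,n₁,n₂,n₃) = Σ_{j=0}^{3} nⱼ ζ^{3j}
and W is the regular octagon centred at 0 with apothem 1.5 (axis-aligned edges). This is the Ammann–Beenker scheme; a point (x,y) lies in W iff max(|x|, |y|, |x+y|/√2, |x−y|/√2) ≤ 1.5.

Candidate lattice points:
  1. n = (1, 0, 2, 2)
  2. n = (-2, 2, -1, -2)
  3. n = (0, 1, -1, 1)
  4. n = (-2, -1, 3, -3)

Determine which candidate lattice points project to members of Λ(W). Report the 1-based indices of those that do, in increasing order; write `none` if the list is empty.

none

π⊥(n) = n₀ + n₁ζ³ + n₂ζ⁶ + n₃ζ⁹ where ζ = e^{iπ/4}.
#1 (1, 0, 2, 2): internal (2.414214, -0.585786); octagon support 2.414214 vs apothem 1.5 → ∉ W
#2 (-2, 2, -1, -2): internal (-4.828427, 1.000000); octagon support 4.828427 vs apothem 1.5 → ∉ W
#3 (0, 1, -1, 1): internal (0.000000, 2.414214); octagon support 2.414214 vs apothem 1.5 → ∉ W
#4 (-2, -1, 3, -3): internal (-3.414214, -5.828427); octagon support 6.535534 vs apothem 1.5 → ∉ W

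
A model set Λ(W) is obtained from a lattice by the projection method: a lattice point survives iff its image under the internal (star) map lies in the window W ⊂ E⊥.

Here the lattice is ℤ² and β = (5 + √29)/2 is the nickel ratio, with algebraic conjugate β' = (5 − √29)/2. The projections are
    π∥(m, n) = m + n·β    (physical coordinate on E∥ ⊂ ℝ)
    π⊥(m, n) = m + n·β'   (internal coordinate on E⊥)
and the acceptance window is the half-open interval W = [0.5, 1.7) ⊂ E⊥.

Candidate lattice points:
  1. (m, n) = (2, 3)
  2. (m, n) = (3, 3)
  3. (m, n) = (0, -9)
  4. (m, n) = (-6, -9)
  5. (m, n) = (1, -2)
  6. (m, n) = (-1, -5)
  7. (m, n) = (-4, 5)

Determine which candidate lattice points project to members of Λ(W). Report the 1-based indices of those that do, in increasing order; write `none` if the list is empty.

1, 5

Numerically β ≈ 5.1926 and β' = −1/β ≈ -0.1926.
[1] lift (2,3): star map gives 1.4223; window check 0.5 ≤ 1.4223 < 1.7 is true → IN Λ
[2] lift (3,3): star map gives 2.4223; window check 0.5 ≤ 2.4223 < 1.7 is false → out
[3] lift (0,-9): star map gives 1.7332; window check 0.5 ≤ 1.7332 < 1.7 is false → out
[4] lift (-6,-9): star map gives -4.2668; window check 0.5 ≤ -4.2668 < 1.7 is false → out
[5] lift (1,-2): star map gives 1.3852; window check 0.5 ≤ 1.3852 < 1.7 is true → IN Λ
[6] lift (-1,-5): star map gives -0.0371; window check 0.5 ≤ -0.0371 < 1.7 is false → out
[7] lift (-4,5): star map gives -4.9629; window check 0.5 ≤ -4.9629 < 1.7 is false → out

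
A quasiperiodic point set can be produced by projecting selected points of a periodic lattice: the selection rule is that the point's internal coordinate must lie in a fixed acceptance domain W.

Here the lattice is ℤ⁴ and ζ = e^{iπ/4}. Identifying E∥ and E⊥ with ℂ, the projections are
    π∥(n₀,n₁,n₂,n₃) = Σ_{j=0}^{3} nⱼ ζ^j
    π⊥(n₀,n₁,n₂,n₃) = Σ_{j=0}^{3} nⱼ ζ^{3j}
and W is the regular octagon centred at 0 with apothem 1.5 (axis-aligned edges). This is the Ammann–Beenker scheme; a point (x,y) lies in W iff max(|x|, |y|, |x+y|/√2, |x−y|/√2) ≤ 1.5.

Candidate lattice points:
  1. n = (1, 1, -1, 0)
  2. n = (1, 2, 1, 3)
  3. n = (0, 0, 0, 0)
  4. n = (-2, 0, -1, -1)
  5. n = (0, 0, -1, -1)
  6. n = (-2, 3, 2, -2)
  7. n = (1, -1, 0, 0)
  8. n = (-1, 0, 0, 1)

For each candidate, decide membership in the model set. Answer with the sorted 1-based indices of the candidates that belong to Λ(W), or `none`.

Internal map: ζ^{3j} for j=0..3 gives (1,0), (−√2/2,√2/2), (0,−1), (√2/2,√2/2).
candidate 1: n = (1, 1, -1, 0) → π⊥ ≈ (+0.29289, +1.70711); max(|x|,|y|,|x±y|/√2) = 1.70711 > 1.5 ⇒ ∉ W
candidate 2: n = (1, 2, 1, 3) → π⊥ ≈ (+1.70711, +2.53553); max(|x|,|y|,|x±y|/√2) = 3.00000 > 1.5 ⇒ ∉ W
candidate 3: n = (0, 0, 0, 0) → π⊥ ≈ (+0.00000, +0.00000); max(|x|,|y|,|x±y|/√2) = 0.00000 ≤ 1.5 ⇒ ∈ W
candidate 4: n = (-2, 0, -1, -1) → π⊥ ≈ (-2.70711, +0.29289); max(|x|,|y|,|x±y|/√2) = 2.70711 > 1.5 ⇒ ∉ W
candidate 5: n = (0, 0, -1, -1) → π⊥ ≈ (-0.70711, +0.29289); max(|x|,|y|,|x±y|/√2) = 0.70711 ≤ 1.5 ⇒ ∈ W
candidate 6: n = (-2, 3, 2, -2) → π⊥ ≈ (-5.53553, -1.29289); max(|x|,|y|,|x±y|/√2) = 5.53553 > 1.5 ⇒ ∉ W
candidate 7: n = (1, -1, 0, 0) → π⊥ ≈ (+1.70711, -0.70711); max(|x|,|y|,|x±y|/√2) = 1.70711 > 1.5 ⇒ ∉ W
candidate 8: n = (-1, 0, 0, 1) → π⊥ ≈ (-0.29289, +0.70711); max(|x|,|y|,|x±y|/√2) = 0.70711 ≤ 1.5 ⇒ ∈ W

3, 5, 8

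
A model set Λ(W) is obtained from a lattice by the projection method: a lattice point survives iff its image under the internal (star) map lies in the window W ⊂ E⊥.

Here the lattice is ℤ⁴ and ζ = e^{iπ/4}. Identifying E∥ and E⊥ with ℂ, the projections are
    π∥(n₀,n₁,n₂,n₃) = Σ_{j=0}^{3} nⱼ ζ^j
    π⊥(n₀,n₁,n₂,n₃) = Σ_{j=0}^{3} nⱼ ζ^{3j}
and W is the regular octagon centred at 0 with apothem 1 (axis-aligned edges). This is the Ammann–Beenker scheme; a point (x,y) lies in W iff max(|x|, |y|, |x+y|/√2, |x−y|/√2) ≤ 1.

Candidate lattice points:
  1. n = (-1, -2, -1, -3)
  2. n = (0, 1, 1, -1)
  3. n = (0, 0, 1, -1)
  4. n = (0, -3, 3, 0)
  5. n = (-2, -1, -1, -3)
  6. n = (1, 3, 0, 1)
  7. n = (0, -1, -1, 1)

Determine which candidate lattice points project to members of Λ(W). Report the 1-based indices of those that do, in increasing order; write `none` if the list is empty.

With ζ = e^{iπ/4} the internal vectors are ζ^0,ζ^3,ζ^6,ζ^9.
#1 (-1, -2, -1, -3): internal (-1.707107, -2.535534); octagon support 3.000000 vs apothem 1 → ∉ W
#2 (0, 1, 1, -1): internal (-1.414214, -1.000000); octagon support 1.707107 vs apothem 1 → ∉ W
#3 (0, 0, 1, -1): internal (-0.707107, -1.707107); octagon support 1.707107 vs apothem 1 → ∉ W
#4 (0, -3, 3, 0): internal (2.121320, -5.121320); octagon support 5.121320 vs apothem 1 → ∉ W
#5 (-2, -1, -1, -3): internal (-3.414214, -1.828427); octagon support 3.707107 vs apothem 1 → ∉ W
#6 (1, 3, 0, 1): internal (-0.414214, 2.828427); octagon support 2.828427 vs apothem 1 → ∉ W
#7 (0, -1, -1, 1): internal (1.414214, 1.000000); octagon support 1.707107 vs apothem 1 → ∉ W

none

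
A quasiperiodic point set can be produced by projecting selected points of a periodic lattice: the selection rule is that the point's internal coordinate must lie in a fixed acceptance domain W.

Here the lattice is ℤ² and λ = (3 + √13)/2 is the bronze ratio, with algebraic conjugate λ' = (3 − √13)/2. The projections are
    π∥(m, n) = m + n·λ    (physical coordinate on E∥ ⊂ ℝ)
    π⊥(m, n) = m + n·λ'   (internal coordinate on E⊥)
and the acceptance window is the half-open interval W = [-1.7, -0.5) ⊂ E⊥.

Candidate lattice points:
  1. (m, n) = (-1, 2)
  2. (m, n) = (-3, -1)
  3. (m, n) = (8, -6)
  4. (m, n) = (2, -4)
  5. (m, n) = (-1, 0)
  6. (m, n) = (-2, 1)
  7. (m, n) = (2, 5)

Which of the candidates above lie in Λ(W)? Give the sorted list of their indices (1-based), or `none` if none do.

Numerically λ ≈ 3.302776 and λ' = −1/λ ≈ -0.302776.
[1] lift (-1,2): star map gives -1.605551; window check -1.7 ≤ -1.605551 < -0.5 is true → IN Λ
[2] lift (-3,-1): star map gives -2.697224; window check -1.7 ≤ -2.697224 < -0.5 is false → out
[3] lift (8,-6): star map gives 9.816654; window check -1.7 ≤ 9.816654 < -0.5 is false → out
[4] lift (2,-4): star map gives 3.211103; window check -1.7 ≤ 3.211103 < -0.5 is false → out
[5] lift (-1,0): star map gives -1.000000; window check -1.7 ≤ -1.000000 < -0.5 is true → IN Λ
[6] lift (-2,1): star map gives -2.302776; window check -1.7 ≤ -2.302776 < -0.5 is false → out
[7] lift (2,5): star map gives 0.486122; window check -1.7 ≤ 0.486122 < -0.5 is false → out

1, 5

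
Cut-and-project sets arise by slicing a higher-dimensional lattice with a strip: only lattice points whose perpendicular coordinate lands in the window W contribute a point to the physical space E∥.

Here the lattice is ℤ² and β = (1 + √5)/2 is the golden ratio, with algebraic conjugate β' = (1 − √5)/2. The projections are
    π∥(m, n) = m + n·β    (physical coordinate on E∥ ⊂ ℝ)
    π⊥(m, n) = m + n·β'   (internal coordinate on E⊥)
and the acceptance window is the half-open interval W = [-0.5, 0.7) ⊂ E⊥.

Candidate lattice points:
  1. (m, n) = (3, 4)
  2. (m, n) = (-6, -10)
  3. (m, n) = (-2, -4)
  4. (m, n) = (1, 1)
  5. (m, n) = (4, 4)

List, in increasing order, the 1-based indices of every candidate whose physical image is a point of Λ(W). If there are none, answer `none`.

1, 2, 3, 4

Numerically β ≈ 1.618034 and β' = −1/β ≈ -0.618034.
candidate 1: (m,n)=(3,4) → π∥ = 3+4·β ≈ 9.472136, π⊥ = 3+4·β' ≈ 0.527864 ∈ [-0.5, 0.7) ⇒ IN Λ
candidate 2: (m,n)=(-6,-10) → π∥ = -6-10·β ≈ -22.180340, π⊥ = -6-10·β' ≈ 0.180340 ∈ [-0.5, 0.7) ⇒ IN Λ
candidate 3: (m,n)=(-2,-4) → π∥ = -2-4·β ≈ -8.472136, π⊥ = -2-4·β' ≈ 0.472136 ∈ [-0.5, 0.7) ⇒ IN Λ
candidate 4: (m,n)=(1,1) → π∥ = 1+1·β ≈ 2.618034, π⊥ = 1+1·β' ≈ 0.381966 ∈ [-0.5, 0.7) ⇒ IN Λ
candidate 5: (m,n)=(4,4) → π∥ = 4+4·β ≈ 10.472136, π⊥ = 4+4·β' ≈ 1.527864 ∉ [-0.5, 0.7) ⇒ out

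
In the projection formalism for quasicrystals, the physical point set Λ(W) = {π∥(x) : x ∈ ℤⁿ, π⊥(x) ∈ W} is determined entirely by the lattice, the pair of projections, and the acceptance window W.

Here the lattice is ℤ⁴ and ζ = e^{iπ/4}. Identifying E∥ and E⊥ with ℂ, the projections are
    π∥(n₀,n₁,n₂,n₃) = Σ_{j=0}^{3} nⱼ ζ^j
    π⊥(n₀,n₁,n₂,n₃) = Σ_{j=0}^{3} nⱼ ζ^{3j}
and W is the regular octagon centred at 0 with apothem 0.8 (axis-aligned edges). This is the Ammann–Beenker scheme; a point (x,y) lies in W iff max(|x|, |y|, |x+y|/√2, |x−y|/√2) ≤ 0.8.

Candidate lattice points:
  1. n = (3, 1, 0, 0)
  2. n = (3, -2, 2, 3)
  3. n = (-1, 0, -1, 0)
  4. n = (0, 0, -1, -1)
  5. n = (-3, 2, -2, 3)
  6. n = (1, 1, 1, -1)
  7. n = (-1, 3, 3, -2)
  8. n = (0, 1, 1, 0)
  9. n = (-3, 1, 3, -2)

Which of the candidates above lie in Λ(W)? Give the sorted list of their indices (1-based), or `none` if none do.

π⊥(n) = n₀ + n₁ζ³ + n₂ζ⁶ + n₃ζ⁹ where ζ = e^{iπ/4}.
candidate 1: n = (3, 1, 0, 0) → π⊥ ≈ (+2.29289, +0.70711); max(|x|,|y|,|x±y|/√2) = 2.29289 > 0.8 ⇒ ∉ W
candidate 2: n = (3, -2, 2, 3) → π⊥ ≈ (+6.53553, -1.29289); max(|x|,|y|,|x±y|/√2) = 6.53553 > 0.8 ⇒ ∉ W
candidate 3: n = (-1, 0, -1, 0) → π⊥ ≈ (-1.00000, +1.00000); max(|x|,|y|,|x±y|/√2) = 1.41421 > 0.8 ⇒ ∉ W
candidate 4: n = (0, 0, -1, -1) → π⊥ ≈ (-0.70711, +0.29289); max(|x|,|y|,|x±y|/√2) = 0.70711 ≤ 0.8 ⇒ ∈ W
candidate 5: n = (-3, 2, -2, 3) → π⊥ ≈ (-2.29289, +5.53553); max(|x|,|y|,|x±y|/√2) = 5.53553 > 0.8 ⇒ ∉ W
candidate 6: n = (1, 1, 1, -1) → π⊥ ≈ (-0.41421, -1.00000); max(|x|,|y|,|x±y|/√2) = 1.00000 > 0.8 ⇒ ∉ W
candidate 7: n = (-1, 3, 3, -2) → π⊥ ≈ (-4.53553, -2.29289); max(|x|,|y|,|x±y|/√2) = 4.82843 > 0.8 ⇒ ∉ W
candidate 8: n = (0, 1, 1, 0) → π⊥ ≈ (-0.70711, -0.29289); max(|x|,|y|,|x±y|/√2) = 0.70711 ≤ 0.8 ⇒ ∈ W
candidate 9: n = (-3, 1, 3, -2) → π⊥ ≈ (-5.12132, -3.70711); max(|x|,|y|,|x±y|/√2) = 6.24264 > 0.8 ⇒ ∉ W

4, 8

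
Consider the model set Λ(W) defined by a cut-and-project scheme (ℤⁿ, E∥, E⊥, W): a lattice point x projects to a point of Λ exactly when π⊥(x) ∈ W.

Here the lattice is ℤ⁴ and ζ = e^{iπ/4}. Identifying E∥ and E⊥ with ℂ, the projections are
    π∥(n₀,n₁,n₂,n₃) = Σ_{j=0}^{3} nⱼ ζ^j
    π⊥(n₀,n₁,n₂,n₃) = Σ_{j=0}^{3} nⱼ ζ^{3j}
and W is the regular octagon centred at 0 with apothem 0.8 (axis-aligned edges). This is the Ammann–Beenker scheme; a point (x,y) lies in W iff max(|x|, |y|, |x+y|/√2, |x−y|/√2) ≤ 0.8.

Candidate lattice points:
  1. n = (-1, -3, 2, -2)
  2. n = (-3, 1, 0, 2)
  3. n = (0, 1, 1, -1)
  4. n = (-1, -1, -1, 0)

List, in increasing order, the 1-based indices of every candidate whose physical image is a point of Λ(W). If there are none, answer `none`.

4

π⊥(n) = n₀ + n₁ζ³ + n₂ζ⁶ + n₃ζ⁹ where ζ = e^{iπ/4}.
#1 (-1, -3, 2, -2): internal (-0.2929, -5.5355); octagon support 5.5355 vs apothem 0.8 → ∉ W
#2 (-3, 1, 0, 2): internal (-2.2929, 2.1213); octagon support 3.1213 vs apothem 0.8 → ∉ W
#3 (0, 1, 1, -1): internal (-1.4142, -1.0000); octagon support 1.7071 vs apothem 0.8 → ∉ W
#4 (-1, -1, -1, 0): internal (-0.2929, 0.2929); octagon support 0.4142 vs apothem 0.8 → ∈ W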